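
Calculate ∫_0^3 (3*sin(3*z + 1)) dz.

Let u = 3*z + 1, so du = 3 dz. When z = 0, u = 1; when z = 3, u = 10.
The integral becomes ∫ sin(u) du from 1 to 10, with antiderivative -cos(u).
Back in z: F(z) = -cos(3*z + 1).
Then F(3) - F(0) = (-cos(10)) - (-cos(1)) = cos(1) - cos(10).

cos(1) - cos(10)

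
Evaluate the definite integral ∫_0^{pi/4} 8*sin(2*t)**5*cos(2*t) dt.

Let u = sin(2*t), so du = 2*cos(2*t) dt. When t = 0, u = 0; when t = pi/4, u = 1.
The integral becomes 4·∫ u**5 du from 0 to 1, with antiderivative 2*u**6/3.
Back in t: F(t) = 2*sin(2*t)**6/3.
Then F(pi/4) - F(0) = (2/3) - (0) = 2/3.

2/3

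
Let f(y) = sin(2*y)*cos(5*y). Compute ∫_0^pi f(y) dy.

-4/21

Use the identity sin(2*y)cos(5*y) = [sin(7*y) + sin(-3*y)]/2.
An antiderivative is F(y) = cos(3*y)/6 - cos(7*y)/14.
Then F(pi) - F(0) = (-2/21) - (2/21) = -4/21.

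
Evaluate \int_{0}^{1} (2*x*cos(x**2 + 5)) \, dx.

sin(6) - sin(5)

Let u = x**2 + 5, so du = 2*x dx. When x = 0, u = 5; when x = 1, u = 6.
The integral becomes ∫ cos(u) du from 5 to 6, with antiderivative sin(u).
Back in x: F(x) = sin(x**2 + 5).
Then F(1) - F(0) = (sin(6)) - (sin(5)) = sin(6) - sin(5).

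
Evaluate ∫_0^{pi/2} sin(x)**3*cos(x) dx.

Let u = sin(x), so du = cos(x) dx. When x = 0, u = 0; when x = pi/2, u = 1.
The integral becomes ∫ u**3 du from 0 to 1, with antiderivative u**4/4.
Back in x: F(x) = sin(x)**4/4.
Then F(pi/2) - F(0) = (1/4) - (0) = 1/4.

1/4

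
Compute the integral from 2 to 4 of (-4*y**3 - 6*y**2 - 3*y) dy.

-370

By the power rule, an antiderivative is F(y) = -y**4 - 2*y**3 - 3*y**2/2.
Then F(4) - F(2) = (-408) - (-38) = -370.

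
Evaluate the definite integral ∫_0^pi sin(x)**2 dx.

pi/2

Use the identity sin^2(x) = (1 - cos(2*x))/2.
An antiderivative is F(x) = x/2 - sin(2*x)/4.
Then F(pi) - F(0) = (pi/2) - (0) = pi/2.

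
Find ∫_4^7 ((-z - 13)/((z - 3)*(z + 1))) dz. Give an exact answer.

Factor the denominator: z**2 - 2*z - 3 = (z + 1)(z - 3).
Partial fractions: (-z - 13)/((z - 3)*(z + 1)) = 3/(z + 1) - 4/(z - 3).
An antiderivative is F(z) = -4*log(z - 3) + 3*log(z + 1).
Then F(7) - F(4) = (log(2)) - (3*log(5)) = -3*log(5) + log(2).

-3*log(5) + log(2)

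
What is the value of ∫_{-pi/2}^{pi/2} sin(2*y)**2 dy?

pi/2

Use the identity sin^2(2*y) = (1 - cos(4*y))/2.
An antiderivative is F(y) = y/2 - sin(4*y)/8.
Then F(pi/2) - F(-pi/2) = (pi/4) - (-pi/4) = pi/2.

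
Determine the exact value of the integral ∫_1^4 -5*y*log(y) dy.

Integrate by parts once (u = ln y, dv = -5*y dy).
An antiderivative is F(y) = -5*y**2*(2*log(y) - 1)/4.
Then F(4) - F(1) = (20 - 80*log(2)) - (5/4) = 75/4 - 80*log(2).

75/4 - 80*log(2)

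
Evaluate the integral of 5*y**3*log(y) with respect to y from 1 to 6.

-6475/16 + 1620*log(2) + 1620*log(3)

Integrate by parts once (u = ln y, dv = 5*y**3 dy).
An antiderivative is F(y) = 5*y**4*(4*log(y) - 1)/16.
Then F(6) - F(1) = (-405 + 1620*log(2) + 1620*log(3)) - (-5/16) = -6475/16 + 1620*log(2) + 1620*log(3).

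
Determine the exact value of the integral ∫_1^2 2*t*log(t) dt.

-3/2 + log(16)

Integrate by parts once (u = ln t, dv = 2*t dt).
An antiderivative is F(t) = t**2*(2*log(t) - 1)/2.
Then F(2) - F(1) = (-2 + log(16)) - (-1/2) = -3/2 + log(16).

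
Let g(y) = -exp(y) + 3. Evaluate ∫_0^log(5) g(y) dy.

An antiderivative is F(y) = 3*y - exp(y).
Then F(log(5)) - F(0) = (-5 + 3*log(5)) - (-1) = -4 + 3*log(5).

-4 + 3*log(5)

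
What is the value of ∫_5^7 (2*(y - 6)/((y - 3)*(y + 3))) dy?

-7*log(2) + 3*log(5)

Factor the denominator: y**2 - 9 = (y + 3)(y - 3).
Partial fractions: 2*(y - 6)/((y - 3)*(y + 3)) = 3/(y + 3) - 1/(y - 3).
An antiderivative is F(y) = -log(y - 3) + 3*log(y + 3).
Then F(7) - F(5) = (log(2) + 3*log(5)) - (8*log(2)) = -7*log(2) + 3*log(5).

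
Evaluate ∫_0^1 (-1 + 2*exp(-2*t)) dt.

An antiderivative is F(t) = -t - exp(-2*t).
Then F(1) - F(0) = (-1 - exp(-2)) - (-1) = -exp(-2).

-exp(-2)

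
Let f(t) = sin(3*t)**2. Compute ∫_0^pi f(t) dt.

Use the identity sin^2(3*t) = (1 - cos(6*t))/2.
An antiderivative is F(t) = t/2 - sin(6*t)/12.
Then F(pi) - F(0) = (pi/2) - (0) = pi/2.

pi/2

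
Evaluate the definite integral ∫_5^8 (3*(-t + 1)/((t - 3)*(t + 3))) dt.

Factor the denominator: t**2 - 9 = (t + 3)(t - 3).
Partial fractions: 3*(-t + 1)/((t - 3)*(t + 3)) = -2/(t + 3) - 1/(t - 3).
An antiderivative is F(t) = -log(t - 3) - 2*log(t + 3).
Then F(8) - F(5) = (-2*log(11) - log(5)) - (-7*log(2)) = -2*log(11) - log(5) + 7*log(2).

-2*log(11) - log(5) + 7*log(2)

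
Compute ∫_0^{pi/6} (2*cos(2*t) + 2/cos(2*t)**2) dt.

3*sqrt(3)/2

An antiderivative is F(t) = sin(2*t) + tan(2*t).
Then F(pi/6) - F(0) = (3*sqrt(3)/2) - (0) = 3*sqrt(3)/2.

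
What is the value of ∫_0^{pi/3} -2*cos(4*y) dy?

An antiderivative is F(y) = -sin(4*y)/2.
Then F(pi/3) - F(0) = (sqrt(3)/4) - (0) = sqrt(3)/4.

sqrt(3)/4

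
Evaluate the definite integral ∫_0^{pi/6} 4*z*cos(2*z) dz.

-1/2 + sqrt(3)*pi/6

Integrate by parts once (u = z, dv = 4*cos(2*z) dz).
An antiderivative is F(z) = 2*z*sin(2*z) + cos(2*z).
Then F(pi/6) - F(0) = (1/2 + sqrt(3)*pi/6) - (1) = -1/2 + sqrt(3)*pi/6.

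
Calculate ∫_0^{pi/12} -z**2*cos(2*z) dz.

Integrate by parts twice (u = z^2, dv = -cos(2*z) dz).
An antiderivative is F(z) = -z**2*sin(2*z)/2 - z*cos(2*z)/2 + sin(2*z)/4.
Then F(pi/12) - F(0) = (-sqrt(3)*pi/48 - pi**2/576 + 1/8) - (0) = -sqrt(3)*pi/48 - pi**2/576 + 1/8.

-sqrt(3)*pi/48 - pi**2/576 + 1/8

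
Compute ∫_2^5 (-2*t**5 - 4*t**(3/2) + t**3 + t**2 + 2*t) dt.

By the power rule, an antiderivative is F(t) = -t**6/3 - 8*t**(5/2)/5 + t**4/4 + t**3/3 + t**2.
Then F(5) - F(2) = (-59825/12 - 40*sqrt(5)) - (-32/3 - 32*sqrt(2)/5) = -19899/4 - 40*sqrt(5) + 32*sqrt(2)/5.

-19899/4 - 40*sqrt(5) + 32*sqrt(2)/5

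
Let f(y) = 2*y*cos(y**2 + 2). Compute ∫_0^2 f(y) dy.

Let u = y**2 + 2, so du = 2*y dy. When y = 0, u = 2; when y = 2, u = 6.
The integral becomes ∫ cos(u) du from 2 to 6, with antiderivative sin(u).
Back in y: F(y) = sin(y**2 + 2).
Then F(2) - F(0) = (sin(6)) - (sin(2)) = -sin(2) + sin(6).

-sin(2) + sin(6)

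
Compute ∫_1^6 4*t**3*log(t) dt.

Integrate by parts once (u = ln t, dv = 4*t**3 dt).
An antiderivative is F(t) = t**4*(4*log(t) - 1)/4.
Then F(6) - F(1) = (-324 + 1296*log(2) + 1296*log(3)) - (-1/4) = -1295/4 + 1296*log(2) + 1296*log(3).

-1295/4 + 1296*log(2) + 1296*log(3)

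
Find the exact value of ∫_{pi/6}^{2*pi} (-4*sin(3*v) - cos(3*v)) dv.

5/3

An antiderivative is F(v) = -sin(3*v)/3 + 4*cos(3*v)/3.
Then F(2*pi) - F(pi/6) = (4/3) - (-1/3) = 5/3.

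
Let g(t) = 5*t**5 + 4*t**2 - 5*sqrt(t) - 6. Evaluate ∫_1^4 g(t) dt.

20731/6

By the power rule, an antiderivative is F(t) = 5*t**6/6 - 10*t**(3/2)/3 + 4*t**3/3 - 6*t.
Then F(4) - F(1) = (3448) - (-43/6) = 20731/6.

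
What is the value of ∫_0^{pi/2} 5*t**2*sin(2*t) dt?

Integrate by parts twice (u = t^2, dv = 5*sin(2*t) dt).
An antiderivative is F(t) = -5*t**2*cos(2*t)/2 + 5*t*sin(2*t)/2 + 5*cos(2*t)/4.
Then F(pi/2) - F(0) = (-5/4 + 5*pi**2/8) - (5/4) = -5/2 + 5*pi**2/8.

-5/2 + 5*pi**2/8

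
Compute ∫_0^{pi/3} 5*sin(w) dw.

An antiderivative is F(w) = -5*cos(w).
Then F(pi/3) - F(0) = (-5/2) - (-5) = 5/2.

5/2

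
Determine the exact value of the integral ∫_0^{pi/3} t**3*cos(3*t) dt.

4/27 - pi**2/27

Integrate by parts 3 times (u = t^3, dv = cos(3*t) dt).
An antiderivative is F(t) = t**3*sin(3*t)/3 + t**2*cos(3*t)/3 - 2*t*sin(3*t)/9 - 2*cos(3*t)/27.
Then F(pi/3) - F(0) = (2/27 - pi**2/27) - (-2/27) = 4/27 - pi**2/27.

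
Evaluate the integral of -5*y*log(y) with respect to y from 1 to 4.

75/4 - 80*log(2)

Integrate by parts once (u = ln y, dv = -5*y dy).
An antiderivative is F(y) = -5*y**2*(2*log(y) - 1)/4.
Then F(4) - F(1) = (20 - 80*log(2)) - (5/4) = 75/4 - 80*log(2).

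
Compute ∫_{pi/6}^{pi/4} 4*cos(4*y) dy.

An antiderivative is F(y) = sin(4*y).
Then F(pi/4) - F(pi/6) = (0) - (sqrt(3)/2) = -sqrt(3)/2.

-sqrt(3)/2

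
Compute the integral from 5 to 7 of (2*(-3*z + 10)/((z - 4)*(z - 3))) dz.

Factor the denominator: z**2 - 7*z + 12 = (z - 3)(z - 4).
Partial fractions: 2*(-3*z + 10)/((z - 4)*(z - 3)) = -2/(z - 3) - 4/(z - 4).
An antiderivative is F(z) = -4*log(z - 4) - 2*log(z - 3).
Then F(7) - F(5) = (-4*log(3) - 4*log(2)) - (-log(4)) = -4*log(3) - 2*log(2).

-4*log(3) - 2*log(2)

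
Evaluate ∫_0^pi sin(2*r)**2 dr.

pi/2

Use the identity sin^2(2*r) = (1 - cos(4*r))/2.
An antiderivative is F(r) = r/2 - sin(4*r)/8.
Then F(pi) - F(0) = (pi/2) - (0) = pi/2.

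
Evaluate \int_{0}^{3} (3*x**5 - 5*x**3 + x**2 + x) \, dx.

1107/4

By the power rule, an antiderivative is F(x) = x**6/2 - 5*x**4/4 + x**3/3 + x**2/2.
Then F(3) - F(0) = (1107/4) - (0) = 1107/4.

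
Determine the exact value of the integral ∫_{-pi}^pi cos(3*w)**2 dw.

pi

Use the identity cos^2(3*w) = (1 + cos(6*w))/2.
An antiderivative is F(w) = w/2 + sin(6*w)/12.
Then F(pi) - F(-pi) = (pi/2) - (-pi/2) = pi.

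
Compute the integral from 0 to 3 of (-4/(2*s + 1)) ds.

An antiderivative is F(s) = -2*log(2*s + 1).
Then F(3) - F(0) = (-log(49)) - (0) = -log(49).

-log(49)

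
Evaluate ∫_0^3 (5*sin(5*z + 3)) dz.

Let u = 5*z + 3, so du = 5 dz. When z = 0, u = 3; when z = 3, u = 18.
The integral becomes ∫ sin(u) du from 3 to 18, with antiderivative -cos(u).
Back in z: F(z) = -cos(5*z + 3).
Then F(3) - F(0) = (-cos(18)) - (-cos(3)) = cos(3) - cos(18).

cos(3) - cos(18)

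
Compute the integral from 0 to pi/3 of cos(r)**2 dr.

sqrt(3)/8 + pi/6

Use the identity cos^2(r) = (1 + cos(2*r))/2.
An antiderivative is F(r) = r/2 + sin(2*r)/4.
Then F(pi/3) - F(0) = (sqrt(3)/8 + pi/6) - (0) = sqrt(3)/8 + pi/6.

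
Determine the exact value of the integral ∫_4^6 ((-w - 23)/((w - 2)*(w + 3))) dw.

-4*log(7) - 5*log(2) + 8*log(3)

Factor the denominator: w**2 + w - 6 = (w + 3)(w - 2).
Partial fractions: (-w - 23)/((w - 2)*(w + 3)) = 4/(w + 3) - 5/(w - 2).
An antiderivative is F(w) = -5*log(w - 2) + 4*log(w + 3).
Then F(6) - F(4) = (-10*log(2) + 8*log(3)) - (-5*log(2) + 4*log(7)) = -4*log(7) - 5*log(2) + 8*log(3).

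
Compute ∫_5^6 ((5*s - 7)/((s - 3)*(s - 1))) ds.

Factor the denominator: s**2 - 4*s + 3 = (s - 1)(s - 3).
Partial fractions: (5*s - 7)/((s - 3)*(s - 1)) = 1/(s - 1) + 4/(s - 3).
An antiderivative is F(s) = 4*log(s - 3) + log(s - 1).
Then F(6) - F(5) = (log(5) + 4*log(3)) - (log(64)) = -6*log(2) + log(5) + 4*log(3).

-6*log(2) + log(5) + 4*log(3)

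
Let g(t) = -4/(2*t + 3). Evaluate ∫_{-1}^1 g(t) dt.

An antiderivative is F(t) = -2*log(2*t + 3).
Then F(1) - F(-1) = (-log(25)) - (0) = -log(25).

-log(25)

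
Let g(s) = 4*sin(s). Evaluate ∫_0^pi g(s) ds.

8

An antiderivative is F(s) = -4*cos(s).
Then F(pi) - F(0) = (4) - (-4) = 8.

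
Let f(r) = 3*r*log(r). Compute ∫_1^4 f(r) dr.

-45/4 + 48*log(2)

Integrate by parts once (u = ln r, dv = 3*r dr).
An antiderivative is F(r) = 3*r**2*(2*log(r) - 1)/4.
Then F(4) - F(1) = (-12 + 48*log(2)) - (-3/4) = -45/4 + 48*log(2).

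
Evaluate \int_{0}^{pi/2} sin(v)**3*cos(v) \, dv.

Let u = sin(v), so du = cos(v) dv. When v = 0, u = 0; when v = pi/2, u = 1.
The integral becomes ∫ u**3 du from 0 to 1, with antiderivative u**4/4.
Back in v: F(v) = sin(v)**4/4.
Then F(pi/2) - F(0) = (1/4) - (0) = 1/4.

1/4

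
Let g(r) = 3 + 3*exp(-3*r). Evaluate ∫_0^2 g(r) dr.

An antiderivative is F(r) = 3*r - exp(-3*r).
Then F(2) - F(0) = (6 - exp(-6)) - (-1) = 7 - exp(-6).

7 - exp(-6)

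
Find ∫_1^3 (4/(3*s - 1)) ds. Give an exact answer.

An antiderivative is F(s) = 4*log(3*s - 1)/3.
Then F(3) - F(1) = (log(16)) - (4*log(2)/3) = 8*log(2)/3.

8*log(2)/3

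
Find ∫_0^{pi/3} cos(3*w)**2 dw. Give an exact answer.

pi/6

Use the identity cos^2(3*w) = (1 + cos(6*w))/2.
An antiderivative is F(w) = w/2 + sin(6*w)/12.
Then F(pi/3) - F(0) = (pi/6) - (0) = pi/6.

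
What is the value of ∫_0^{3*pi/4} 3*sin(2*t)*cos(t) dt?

Use the identity sin(2*t)cos(t) = [sin(3*t) + sin(t)]/2.
An antiderivative is F(t) = -3*cos(t)/2 - cos(3*t)/2.
Then F(3*pi/4) - F(0) = (sqrt(2)/2) - (-2) = sqrt(2)/2 + 2.

sqrt(2)/2 + 2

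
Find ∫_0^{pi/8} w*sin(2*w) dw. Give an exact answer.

Integrate by parts once (u = w, dv = sin(2*w) dw).
An antiderivative is F(w) = -w*cos(2*w)/2 + sin(2*w)/4.
Then F(pi/8) - F(0) = (sqrt(2)*(4 - pi)/32) - (0) = sqrt(2)*(4 - pi)/32.

sqrt(2)*(4 - pi)/32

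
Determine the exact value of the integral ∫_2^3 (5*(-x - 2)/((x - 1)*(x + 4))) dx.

Factor the denominator: x**2 + 3*x - 4 = (x + 4)(x - 1).
Partial fractions: 5*(-x - 2)/((x - 1)*(x + 4)) = -2/(x + 4) - 3/(x - 1).
An antiderivative is F(x) = -3*log(x - 1) - 2*log(x + 4).
Then F(3) - F(2) = (-2*log(7) - 3*log(2)) - (-log(36)) = log(9/98).

log(9/98)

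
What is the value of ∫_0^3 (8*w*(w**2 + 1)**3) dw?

9999

Let u = w**2 + 1, so du = 2*w dw. When w = 0, u = 1; when w = 3, u = 10.
The integral becomes 4·∫ u**3 du from 1 to 10, with antiderivative u**4.
Back in w: F(w) = (w**2 + 1)**4.
Then F(3) - F(0) = (10000) - (1) = 9999.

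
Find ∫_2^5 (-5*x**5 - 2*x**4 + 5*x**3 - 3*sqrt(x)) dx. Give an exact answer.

-268869/20 - 10*sqrt(5) + 4*sqrt(2)

By the power rule, an antiderivative is F(x) = -5*x**6/6 - 2*x**5/5 + 5*x**4/4 - 2*x**(3/2).
Then F(5) - F(2) = (-161875/12 - 10*sqrt(5)) - (-692/15 - 4*sqrt(2)) = -268869/20 - 10*sqrt(5) + 4*sqrt(2).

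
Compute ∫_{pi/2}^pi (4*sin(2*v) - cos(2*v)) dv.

-4

An antiderivative is F(v) = -sin(2*v)/2 - 2*cos(2*v).
Then F(pi) - F(pi/2) = (-2) - (2) = -4.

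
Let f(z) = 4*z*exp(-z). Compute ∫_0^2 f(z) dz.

4 - 12*exp(-2)

Integrate by parts once (u = z, dv = 4*exp(-z) dz).
An antiderivative is F(z) = (-4*z - 4)*exp(-z).
Then F(2) - F(0) = (-12*exp(-2)) - (-4) = 4 - 12*exp(-2).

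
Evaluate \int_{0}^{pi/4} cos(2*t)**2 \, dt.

Use the identity cos^2(2*t) = (1 + cos(4*t))/2.
An antiderivative is F(t) = t/2 + sin(4*t)/8.
Then F(pi/4) - F(0) = (pi/8) - (0) = pi/8.

pi/8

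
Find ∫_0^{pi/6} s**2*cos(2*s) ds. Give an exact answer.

Integrate by parts twice (u = s^2, dv = cos(2*s) ds).
An antiderivative is F(s) = s**2*sin(2*s)/2 + s*cos(2*s)/2 - sin(2*s)/4.
Then F(pi/6) - F(0) = (-sqrt(3)/8 + sqrt(3)*pi**2/144 + pi/24) - (0) = -sqrt(3)/8 + sqrt(3)*pi**2/144 + pi/24.

-sqrt(3)/8 + sqrt(3)*pi**2/144 + pi/24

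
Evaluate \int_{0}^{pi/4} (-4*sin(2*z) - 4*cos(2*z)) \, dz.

-4

An antiderivative is F(z) = -2*sin(2*z) + 2*cos(2*z).
Then F(pi/4) - F(0) = (-2) - (2) = -4.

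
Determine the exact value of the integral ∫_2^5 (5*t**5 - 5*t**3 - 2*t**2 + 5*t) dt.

48723/4

By the power rule, an antiderivative is F(t) = 5*t**6/6 - 5*t**4/4 - 2*t**3/3 + 5*t**2/2.
Then F(5) - F(2) = (48875/4) - (38) = 48723/4.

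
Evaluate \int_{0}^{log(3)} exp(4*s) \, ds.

Let u = exp(s), so du = exp(s) ds. When s = 0, u = 1; when s = log(3), u = 3.
The integral becomes ∫ u**3 du from 1 to 3, with antiderivative u**4/4.
Back in s: F(s) = exp(4*s)/4.
Then F(log(3)) - F(0) = (81/4) - (1/4) = 20.

20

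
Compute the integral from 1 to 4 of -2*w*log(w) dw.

Integrate by parts once (u = ln w, dv = -2*w dw).
An antiderivative is F(w) = -w**2*(2*log(w) - 1)/2.
Then F(4) - F(1) = (8 - 32*log(2)) - (1/2) = 15/2 - 32*log(2).

15/2 - 32*log(2)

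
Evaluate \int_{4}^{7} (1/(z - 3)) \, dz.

An antiderivative is F(z) = log(z - 3).
Then F(7) - F(4) = (log(4)) - (0) = log(4).

log(4)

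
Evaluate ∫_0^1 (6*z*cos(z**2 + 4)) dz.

Let u = z**2 + 4, so du = 2*z dz. When z = 0, u = 4; when z = 1, u = 5.
The integral becomes 3·∫ cos(u) du from 4 to 5, with antiderivative 3*sin(u).
Back in z: F(z) = 3*sin(z**2 + 4).
Then F(1) - F(0) = (3*sin(5)) - (3*sin(4)) = 3*sin(5) - 3*sin(4).

3*sin(5) - 3*sin(4)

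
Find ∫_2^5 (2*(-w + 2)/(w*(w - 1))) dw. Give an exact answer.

-4*log(5) + 8*log(2)

Factor the denominator: w**2 - w = w(w - 1).
Partial fractions: 2*(-w + 2)/(w*(w - 1)) = -4/w + 2/(w - 1).
An antiderivative is F(w) = -4*log(w) + 2*log(w - 1).
Then F(5) - F(2) = (-4*log(5) + 4*log(2)) - (-log(16)) = -4*log(5) + 8*log(2).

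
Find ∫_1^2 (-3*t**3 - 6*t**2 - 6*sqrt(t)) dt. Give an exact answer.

By the power rule, an antiderivative is F(t) = -3*t**4/4 - 4*t**(3/2) - 2*t**3.
Then F(2) - F(1) = (-28 - 8*sqrt(2)) - (-27/4) = -85/4 - 8*sqrt(2).

-85/4 - 8*sqrt(2)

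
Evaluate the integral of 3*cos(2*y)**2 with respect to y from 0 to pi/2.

3*pi/4

Use the identity cos^2(2*y) = (1 + cos(4*y))/2.
An antiderivative is F(y) = 3*y/2 + 3*sin(4*y)/8.
Then F(pi/2) - F(0) = (3*pi/4) - (0) = 3*pi/4.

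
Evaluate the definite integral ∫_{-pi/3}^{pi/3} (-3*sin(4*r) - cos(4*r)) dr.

sqrt(3)/4

An antiderivative is F(r) = -sin(4*r)/4 + 3*cos(4*r)/4.
Then F(pi/3) - F(-pi/3) = (-3/8 + sqrt(3)/8) - (-3/8 - sqrt(3)/8) = sqrt(3)/4.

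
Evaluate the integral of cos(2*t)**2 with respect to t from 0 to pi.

pi/2

Use the identity cos^2(2*t) = (1 + cos(4*t))/2.
An antiderivative is F(t) = t/2 + sin(4*t)/8.
Then F(pi) - F(0) = (pi/2) - (0) = pi/2.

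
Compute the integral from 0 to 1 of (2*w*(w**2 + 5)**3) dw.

Let u = w**2 + 5, so du = 2*w dw. When w = 0, u = 5; when w = 1, u = 6.
The integral becomes ∫ u**3 du from 5 to 6, with antiderivative u**4/4.
Back in w: F(w) = (w**2 + 5)**4/4.
Then F(1) - F(0) = (324) - (625/4) = 671/4.

671/4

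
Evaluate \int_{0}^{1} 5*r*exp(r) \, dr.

Integrate by parts once (u = r, dv = 5*exp(r) dr).
An antiderivative is F(r) = (5*r - 5)*exp(r).
Then F(1) - F(0) = (0) - (-5) = 5.

5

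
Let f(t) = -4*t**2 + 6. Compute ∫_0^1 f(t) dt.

By the power rule, an antiderivative is F(t) = -4*t**3/3 + 6*t.
Then F(1) - F(0) = (14/3) - (0) = 14/3.

14/3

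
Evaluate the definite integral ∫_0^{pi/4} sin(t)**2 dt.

-1/4 + pi/8

Use the identity sin^2(t) = (1 - cos(2*t))/2.
An antiderivative is F(t) = t/2 - sin(2*t)/4.
Then F(pi/4) - F(0) = (-1/4 + pi/8) - (0) = -1/4 + pi/8.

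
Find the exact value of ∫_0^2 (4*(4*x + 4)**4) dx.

247808/5

Let u = 4*x + 4, so du = 4 dx. When x = 0, u = 4; when x = 2, u = 12.
The integral becomes ∫ u**4 du from 4 to 12, with antiderivative u**5/5.
Back in x: F(x) = (4*x + 4)**5/5.
Then F(2) - F(0) = (248832/5) - (1024/5) = 247808/5.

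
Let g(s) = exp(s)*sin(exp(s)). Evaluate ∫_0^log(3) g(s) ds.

Let u = exp(s), so du = exp(s) ds. When s = 0, u = 1; when s = log(3), u = 3.
The integral becomes ∫ sin(u) du from 1 to 3, with antiderivative -cos(u).
Back in s: F(s) = -cos(exp(s)).
Then F(log(3)) - F(0) = (-cos(3)) - (-cos(1)) = cos(1) - cos(3).

cos(1) - cos(3)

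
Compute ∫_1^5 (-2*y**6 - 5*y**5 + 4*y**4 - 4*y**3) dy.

By the power rule, an antiderivative is F(y) = -2*y**7/7 - 5*y**6/6 + 4*y**5/5 - y**4.
Then F(5) - F(1) = (-1405625/42) - (-277/210) = -1171308/35.

-1171308/35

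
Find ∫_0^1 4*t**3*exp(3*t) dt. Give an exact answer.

8/27 + 16*exp(3)/27

Integrate by parts 3 times (u = t^3, dv = 4*exp(3*t) dt).
An antiderivative is F(t) = (36*t**3 - 36*t**2 + 24*t - 8)*exp(3*t)/27.
Then F(1) - F(0) = (16*exp(3)/27) - (-8/27) = 8/27 + 16*exp(3)/27.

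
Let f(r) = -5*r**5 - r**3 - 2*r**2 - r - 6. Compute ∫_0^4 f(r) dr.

By the power rule, an antiderivative is F(r) = -5*r**6/6 - r**4/4 - 2*r**3/3 - r**2/2 - 6*r.
Then F(4) - F(0) = (-3552) - (0) = -3552.

-3552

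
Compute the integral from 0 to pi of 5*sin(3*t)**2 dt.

5*pi/2

Use the identity sin^2(3*t) = (1 - cos(6*t))/2.
An antiderivative is F(t) = 5*t/2 - 5*sin(6*t)/12.
Then F(pi) - F(0) = (5*pi/2) - (0) = 5*pi/2.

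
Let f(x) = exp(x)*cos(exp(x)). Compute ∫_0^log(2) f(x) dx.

Let u = exp(x), so du = exp(x) dx. When x = 0, u = 1; when x = log(2), u = 2.
The integral becomes ∫ cos(u) du from 1 to 2, with antiderivative sin(u).
Back in x: F(x) = sin(exp(x)).
Then F(log(2)) - F(0) = (sin(2)) - (sin(1)) = -sin(1) + sin(2).

-sin(1) + sin(2)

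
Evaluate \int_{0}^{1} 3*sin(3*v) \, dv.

1 - cos(3)

Let u = 3*v, so du = 3 dv. When v = 0, u = 0; when v = 1, u = 3.
The integral becomes ∫ sin(u) du from 0 to 3, with antiderivative -cos(u).
Back in v: F(v) = -cos(3*v).
Then F(1) - F(0) = (-cos(3)) - (-1) = 1 - cos(3).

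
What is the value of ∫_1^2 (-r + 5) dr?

7/2

By the power rule, an antiderivative is F(r) = -r**2/2 + 5*r.
Then F(2) - F(1) = (8) - (9/2) = 7/2.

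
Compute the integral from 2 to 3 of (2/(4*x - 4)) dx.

log(2)/2

An antiderivative is F(x) = log(4*x - 4)/2.
Then F(3) - F(2) = (3*log(2)/2) - (log(2)) = log(2)/2.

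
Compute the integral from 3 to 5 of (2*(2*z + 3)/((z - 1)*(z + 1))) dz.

Factor the denominator: z**2 - 1 = (z + 1)(z - 1).
Partial fractions: 2*(2*z + 3)/((z - 1)*(z + 1)) = -1/(z + 1) + 5/(z - 1).
An antiderivative is F(z) = 5*log(z - 1) - log(z + 1).
Then F(5) - F(3) = (-log(3) + 9*log(2)) - (log(8)) = log(64/3).

log(64/3)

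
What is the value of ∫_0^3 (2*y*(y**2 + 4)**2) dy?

Let u = y**2 + 4, so du = 2*y dy. When y = 0, u = 4; when y = 3, u = 13.
The integral becomes ∫ u**2 du from 4 to 13, with antiderivative u**3/3.
Back in y: F(y) = (y**2 + 4)**3/3.
Then F(3) - F(0) = (2197/3) - (64/3) = 711.

711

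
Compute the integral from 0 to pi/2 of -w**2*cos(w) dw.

Integrate by parts twice (u = w^2, dv = -cos(w) dw).
An antiderivative is F(w) = -w**2*sin(w) - 2*w*cos(w) + 2*sin(w).
Then F(pi/2) - F(0) = (2 - pi**2/4) - (0) = 2 - pi**2/4.

2 - pi**2/4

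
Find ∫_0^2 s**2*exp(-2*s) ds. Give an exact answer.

(-13 + exp(4))*exp(-4)/4

Integrate by parts twice (u = s^2, dv = exp(-2*s) ds).
An antiderivative is F(s) = (-2*s**2 - 2*s - 1)*exp(-2*s)/4.
Then F(2) - F(0) = (-13*exp(-4)/4) - (-1/4) = (-13 + exp(4))*exp(-4)/4.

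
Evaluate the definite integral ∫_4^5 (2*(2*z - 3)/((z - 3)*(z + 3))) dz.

Factor the denominator: z**2 - 9 = (z + 3)(z - 3).
Partial fractions: 2*(2*z - 3)/((z - 3)*(z + 3)) = 3/(z + 3) + 1/(z - 3).
An antiderivative is F(z) = log(z - 3) + 3*log(z + 3).
Then F(5) - F(4) = (10*log(2)) - (3*log(7)) = -3*log(7) + 10*log(2).

-3*log(7) + 10*log(2)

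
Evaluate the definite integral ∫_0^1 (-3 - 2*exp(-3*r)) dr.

An antiderivative is F(r) = -3*r + 2*exp(-3*r)/3.
Then F(1) - F(0) = (-3 + 2*exp(-3)/3) - (2/3) = -11/3 + 2*exp(-3)/3.

-11/3 + 2*exp(-3)/3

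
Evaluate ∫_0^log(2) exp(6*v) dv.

21/2

Let u = exp(v), so du = exp(v) dv. When v = 0, u = 1; when v = log(2), u = 2.
The integral becomes ∫ u**5 du from 1 to 2, with antiderivative u**6/6.
Back in v: F(v) = exp(6*v)/6.
Then F(log(2)) - F(0) = (32/3) - (1/6) = 21/2.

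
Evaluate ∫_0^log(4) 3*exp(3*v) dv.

63

Let u = exp(v), so du = exp(v) dv. When v = 0, u = 1; when v = log(4), u = 4.
The integral becomes 3·∫ u**2 du from 1 to 4, with antiderivative u**3.
Back in v: F(v) = exp(3*v).
Then F(log(4)) - F(0) = (64) - (1) = 63.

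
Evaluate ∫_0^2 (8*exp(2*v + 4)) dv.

Let u = 2*v + 4, so du = 2 dv. When v = 0, u = 4; when v = 2, u = 8.
The integral becomes 4·∫ exp(u) du from 4 to 8, with antiderivative 4*exp(u).
Back in v: F(v) = 4*exp(2*v + 4).
Then F(2) - F(0) = (4*exp(8)) - (4*exp(4)) = -4*(1 - exp(4))*exp(4).

-4*(1 - exp(4))*exp(4)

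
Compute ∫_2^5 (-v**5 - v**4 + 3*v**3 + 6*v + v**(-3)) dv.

By the power rule, an antiderivative is F(v) = -v**6/6 - v**5/5 + 3*v**4/4 + 3*v**2 - 1/(2*v**2).
Then F(5) - F(2) = (-805631/300) - (817/120) = -538449/200.

-538449/200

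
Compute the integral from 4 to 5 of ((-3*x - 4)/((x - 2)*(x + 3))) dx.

Factor the denominator: x**2 + x - 6 = (x + 3)(x - 2).
Partial fractions: (-3*x - 4)/((x - 2)*(x + 3)) = -1/(x + 3) - 2/(x - 2).
An antiderivative is F(x) = -2*log(x - 2) - log(x + 3).
Then F(5) - F(4) = (-log(72)) - (-log(28)) = log(7/18).

log(7/18)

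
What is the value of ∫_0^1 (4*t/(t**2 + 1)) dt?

log(4)

Let u = t**2 + 1, so du = 2*t dt. When t = 0, u = 1; when t = 1, u = 2.
The integral becomes 2·∫ 1/u du from 1 to 2, with antiderivative 2*log(u).
Back in t: F(t) = 2*log(t**2 + 1).
Then F(1) - F(0) = (log(4)) - (0) = log(4).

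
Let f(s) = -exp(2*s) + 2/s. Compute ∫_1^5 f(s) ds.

An antiderivative is F(s) = -exp(2*s)/2 + 2*log(s).
Then F(5) - F(1) = (-exp(10)/2 + log(25)) - (-exp(2)/2) = -exp(10)/2 + log(25) + exp(2)/2.

-exp(10)/2 + log(25) + exp(2)/2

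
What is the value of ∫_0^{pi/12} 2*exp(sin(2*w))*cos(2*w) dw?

Let u = sin(2*w), so du = 2*cos(2*w) dw. When w = 0, u = 0; when w = pi/12, u = 1/2.
The integral becomes ∫ exp(u) du from 0 to 1/2, with antiderivative exp(u).
Back in w: F(w) = exp(sin(2*w)).
Then F(pi/12) - F(0) = (exp(1/2)) - (1) = -1 + exp(1/2).

-1 + exp(1/2)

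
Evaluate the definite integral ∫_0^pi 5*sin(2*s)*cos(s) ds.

20/3

Use the identity sin(2*s)cos(s) = [sin(3*s) + sin(s)]/2.
An antiderivative is F(s) = -5*cos(s)/2 - 5*cos(3*s)/6.
Then F(pi) - F(0) = (10/3) - (-10/3) = 20/3.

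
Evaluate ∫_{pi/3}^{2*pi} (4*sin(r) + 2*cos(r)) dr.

An antiderivative is F(r) = 2*sin(r) - 4*cos(r).
Then F(2*pi) - F(pi/3) = (-4) - (-2 + sqrt(3)) = -2 - sqrt(3).

-2 - sqrt(3)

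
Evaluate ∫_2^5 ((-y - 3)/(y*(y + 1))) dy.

Factor the denominator: y**2 + y = (y + 1)y.
Partial fractions: (-y - 3)/(y*(y + 1)) = 2/(y + 1) - 3/y.
An antiderivative is F(y) = -3*log(y) + 2*log(y + 1).
Then F(5) - F(2) = (-3*log(5) + 2*log(2) + 2*log(3)) - (log(9/8)) = -3*log(5) + 5*log(2).

-3*log(5) + 5*log(2)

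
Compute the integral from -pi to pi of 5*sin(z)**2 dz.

Use the identity sin^2(z) = (1 - cos(2*z))/2.
An antiderivative is F(z) = 5*z/2 - 5*sin(2*z)/4.
Then F(pi) - F(-pi) = (5*pi/2) - (-5*pi/2) = 5*pi.

5*pi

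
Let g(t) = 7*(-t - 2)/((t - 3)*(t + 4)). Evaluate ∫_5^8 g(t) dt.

-5*log(5) + log(2) + 2*log(3)

Factor the denominator: t**2 + t - 12 = (t + 4)(t - 3).
Partial fractions: 7*(-t - 2)/((t - 3)*(t + 4)) = -2/(t + 4) - 5/(t - 3).
An antiderivative is F(t) = -5*log(t - 3) - 2*log(t + 4).
Then F(8) - F(5) = (-5*log(5) - 4*log(2) - 2*log(3)) - (-4*log(3) - 5*log(2)) = -5*log(5) + log(2) + 2*log(3).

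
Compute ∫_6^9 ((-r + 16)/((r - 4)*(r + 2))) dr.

Factor the denominator: r**2 - 2*r - 8 = (r + 2)(r - 4).
Partial fractions: (-r + 16)/((r - 4)*(r + 2)) = -3/(r + 2) + 2/(r - 4).
An antiderivative is F(r) = 2*log(r - 4) - 3*log(r + 2).
Then F(9) - F(6) = (-3*log(11) + 2*log(5)) - (-7*log(2)) = -3*log(11) + 2*log(5) + 7*log(2).

-3*log(11) + 2*log(5) + 7*log(2)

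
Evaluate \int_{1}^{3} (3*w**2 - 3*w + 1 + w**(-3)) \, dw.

By the power rule, an antiderivative is F(w) = w**3 - 3*w**2/2 + w - 1/(2*w**2).
Then F(3) - F(1) = (148/9) - (0) = 148/9.

148/9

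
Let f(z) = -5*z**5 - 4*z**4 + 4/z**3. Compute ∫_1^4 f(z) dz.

-169161/40

By the power rule, an antiderivative is F(z) = -5*z**6/6 - 4*z**5/5 - 2/z**2.
Then F(4) - F(1) = (-507919/120) - (-109/30) = -169161/40.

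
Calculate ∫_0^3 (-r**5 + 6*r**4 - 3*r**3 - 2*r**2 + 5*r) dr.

By the power rule, an antiderivative is F(r) = -r**6/6 + 6*r**5/5 - 3*r**4/4 - 2*r**3/3 + 5*r**2/2.
Then F(3) - F(0) = (2277/20) - (0) = 2277/20.

2277/20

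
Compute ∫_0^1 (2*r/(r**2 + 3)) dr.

Let u = r**2 + 3, so du = 2*r dr. When r = 0, u = 3; when r = 1, u = 4.
The integral becomes ∫ 1/u du from 3 to 4, with antiderivative log(u).
Back in r: F(r) = log(r**2 + 3).
Then F(1) - F(0) = (log(4)) - (log(3)) = log(4/3).

log(4/3)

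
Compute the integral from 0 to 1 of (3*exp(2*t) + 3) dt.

An antiderivative is F(t) = 3*exp(2*t)/2 + 3*t.
Then F(1) - F(0) = (3 + 3*exp(2)/2) - (3/2) = 3/2 + 3*exp(2)/2.

3/2 + 3*exp(2)/2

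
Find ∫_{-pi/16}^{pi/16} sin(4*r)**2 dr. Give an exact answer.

Use the identity sin^2(4*r) = (1 - cos(8*r))/2.
An antiderivative is F(r) = r/2 - sin(8*r)/16.
Then F(pi/16) - F(-pi/16) = (-1/16 + pi/32) - (1/16 - pi/32) = -1/8 + pi/16.

-1/8 + pi/16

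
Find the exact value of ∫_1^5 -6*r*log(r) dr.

36 - 75*log(5)

Integrate by parts once (u = ln r, dv = -6*r dr).
An antiderivative is F(r) = -3*r**2*(2*log(r) - 1)/2.
Then F(5) - F(1) = (75/2 - 75*log(5)) - (3/2) = 36 - 75*log(5).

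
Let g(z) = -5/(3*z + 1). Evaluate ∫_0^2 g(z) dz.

-5*log(7)/3

An antiderivative is F(z) = -5*log(3*z + 1)/3.
Then F(2) - F(0) = (-5*log(7)/3) - (0) = -5*log(7)/3.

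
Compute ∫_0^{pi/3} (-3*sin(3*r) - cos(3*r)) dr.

An antiderivative is F(r) = -sin(3*r)/3 + cos(3*r).
Then F(pi/3) - F(0) = (-1) - (1) = -2.

-2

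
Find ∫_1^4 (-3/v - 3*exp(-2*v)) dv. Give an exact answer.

An antiderivative is F(v) = -3*log(v) + 3*exp(-2*v)/2.
Then F(4) - F(1) = (-6*log(2) + 3*exp(-8)/2) - (3*exp(-2)/2) = -6*log(2) - 3*exp(-2)/2 + 3*exp(-8)/2.

-6*log(2) - 3*exp(-2)/2 + 3*exp(-8)/2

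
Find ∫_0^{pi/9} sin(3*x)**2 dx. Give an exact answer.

-sqrt(3)/24 + pi/18

Use the identity sin^2(3*x) = (1 - cos(6*x))/2.
An antiderivative is F(x) = x/2 - sin(6*x)/12.
Then F(pi/9) - F(0) = (-sqrt(3)/24 + pi/18) - (0) = -sqrt(3)/24 + pi/18.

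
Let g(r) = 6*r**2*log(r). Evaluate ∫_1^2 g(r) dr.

Integrate by parts once (u = ln r, dv = 6*r**2 dr).
An antiderivative is F(r) = 2*r**3*(3*log(r) - 1)/3.
Then F(2) - F(1) = (-16/3 + 16*log(2)) - (-2/3) = -14/3 + 16*log(2).

-14/3 + 16*log(2)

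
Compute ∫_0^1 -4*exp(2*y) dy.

2 - 2*exp(2)

An antiderivative is F(y) = -2*exp(2*y).
Then F(1) - F(0) = (-2*exp(2)) - (-2) = 2 - 2*exp(2).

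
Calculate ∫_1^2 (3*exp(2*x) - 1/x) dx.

An antiderivative is F(x) = 3*exp(2*x)/2 - log(x).
Then F(2) - F(1) = (-log(2) + 3*exp(4)/2) - (3*exp(2)/2) = -3*exp(2)/2 - log(2) + 3*exp(4)/2.

-3*exp(2)/2 - log(2) + 3*exp(4)/2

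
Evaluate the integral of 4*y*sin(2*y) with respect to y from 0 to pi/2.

Integrate by parts once (u = y, dv = 4*sin(2*y) dy).
An antiderivative is F(y) = -2*y*cos(2*y) + sin(2*y).
Then F(pi/2) - F(0) = (pi) - (0) = pi.

pi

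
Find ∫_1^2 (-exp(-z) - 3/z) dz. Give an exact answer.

-3*log(2) - exp(-1) + exp(-2)

An antiderivative is F(z) = -3*log(z) + exp(-z).
Then F(2) - F(1) = (-3*log(2) + exp(-2)) - (exp(-1)) = -3*log(2) - exp(-1) + exp(-2).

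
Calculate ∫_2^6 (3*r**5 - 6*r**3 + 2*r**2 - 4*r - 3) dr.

64316/3

By the power rule, an antiderivative is F(r) = r**6/2 - 3*r**4/2 + 2*r**3/3 - 2*r**2 - 3*r.
Then F(6) - F(2) = (21438) - (-2/3) = 64316/3.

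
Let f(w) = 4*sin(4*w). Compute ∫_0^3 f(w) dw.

Let u = 4*w, so du = 4 dw. When w = 0, u = 0; when w = 3, u = 12.
The integral becomes ∫ sin(u) du from 0 to 12, with antiderivative -cos(u).
Back in w: F(w) = -cos(4*w).
Then F(3) - F(0) = (-cos(12)) - (-1) = 1 - cos(12).

1 - cos(12)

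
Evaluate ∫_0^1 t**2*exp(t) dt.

-2 + E

Integrate by parts twice (u = t^2, dv = exp(t) dt).
An antiderivative is F(t) = (t**2 - 2*t + 2)*exp(t).
Then F(1) - F(0) = (E) - (2) = -2 + E.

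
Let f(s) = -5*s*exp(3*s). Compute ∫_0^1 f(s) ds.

Integrate by parts once (u = s, dv = -5*exp(3*s) ds).
An antiderivative is F(s) = (-15*s + 5)*exp(3*s)/9.
Then F(1) - F(0) = (-10*exp(3)/9) - (5/9) = -10*exp(3)/9 - 5/9.

-10*exp(3)/9 - 5/9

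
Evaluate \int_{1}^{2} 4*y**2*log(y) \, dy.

-28/9 + 32*log(2)/3

Integrate by parts once (u = ln y, dv = 4*y**2 dy).
An antiderivative is F(y) = 4*y**3*(3*log(y) - 1)/9.
Then F(2) - F(1) = (-32/9 + 32*log(2)/3) - (-4/9) = -28/9 + 32*log(2)/3.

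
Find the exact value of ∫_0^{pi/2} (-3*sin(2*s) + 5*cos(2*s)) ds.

-3

An antiderivative is F(s) = 5*sin(2*s)/2 + 3*cos(2*s)/2.
Then F(pi/2) - F(0) = (-3/2) - (3/2) = -3.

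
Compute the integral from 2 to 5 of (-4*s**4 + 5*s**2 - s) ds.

-22899/10

By the power rule, an antiderivative is F(s) = -4*s**5/5 + 5*s**3/3 - s**2/2.
Then F(5) - F(2) = (-13825/6) - (-214/15) = -22899/10.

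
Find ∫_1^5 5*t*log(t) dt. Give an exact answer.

Integrate by parts once (u = ln t, dv = 5*t dt).
An antiderivative is F(t) = 5*t**2*(2*log(t) - 1)/4.
Then F(5) - F(1) = (-125/4 + 125*log(5)/2) - (-5/4) = -30 + 125*log(5)/2.

-30 + 125*log(5)/2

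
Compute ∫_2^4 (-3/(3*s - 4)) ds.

-log(4)

An antiderivative is F(s) = -log(3*s - 4).
Then F(4) - F(2) = (-log(8)) - (-log(2)) = -log(4).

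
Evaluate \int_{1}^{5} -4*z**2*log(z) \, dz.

496/9 - 500*log(5)/3

Integrate by parts once (u = ln z, dv = -4*z**2 dz).
An antiderivative is F(z) = -4*z**3*(3*log(z) - 1)/9.
Then F(5) - F(1) = (500/9 - 500*log(5)/3) - (4/9) = 496/9 - 500*log(5)/3.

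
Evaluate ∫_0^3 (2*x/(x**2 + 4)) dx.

log(13/4)

Let u = x**2 + 4, so du = 2*x dx. When x = 0, u = 4; when x = 3, u = 13.
The integral becomes ∫ 1/u du from 4 to 13, with antiderivative log(u).
Back in x: F(x) = log(x**2 + 4).
Then F(3) - F(0) = (log(13)) - (log(4)) = log(13/4).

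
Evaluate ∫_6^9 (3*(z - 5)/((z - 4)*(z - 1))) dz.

-5*log(5) + 13*log(2)

Factor the denominator: z**2 - 5*z + 4 = (z - 1)(z - 4).
Partial fractions: 3*(z - 5)/((z - 4)*(z - 1)) = 4/(z - 1) - 1/(z - 4).
An antiderivative is F(z) = -log(z - 4) + 4*log(z - 1).
Then F(9) - F(6) = (-log(5) + 12*log(2)) - (-log(2) + 4*log(5)) = -5*log(5) + 13*log(2).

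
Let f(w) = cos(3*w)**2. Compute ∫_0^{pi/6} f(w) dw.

pi/12

Use the identity cos^2(3*w) = (1 + cos(6*w))/2.
An antiderivative is F(w) = w/2 + sin(6*w)/12.
Then F(pi/6) - F(0) = (pi/12) - (0) = pi/12.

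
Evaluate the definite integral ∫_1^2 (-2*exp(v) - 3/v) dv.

-2*exp(2) - log(8) + 2*exp(1)

An antiderivative is F(v) = -2*exp(v) - 3*log(v).
Then F(2) - F(1) = (-2*exp(2) - log(8)) - (-2*exp(1)) = -2*exp(2) - log(8) + 2*exp(1).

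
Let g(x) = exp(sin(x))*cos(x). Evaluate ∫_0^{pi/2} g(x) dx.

Let u = sin(x), so du = cos(x) dx. When x = 0, u = 0; when x = pi/2, u = 1.
The integral becomes ∫ exp(u) du from 0 to 1, with antiderivative exp(u).
Back in x: F(x) = exp(sin(x)).
Then F(pi/2) - F(0) = (E) - (1) = -1 + E.

-1 + E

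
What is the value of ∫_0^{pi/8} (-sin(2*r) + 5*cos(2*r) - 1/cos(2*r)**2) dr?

An antiderivative is F(r) = 5*sin(2*r)/2 + cos(2*r)/2 - tan(2*r)/2.
Then F(pi/8) - F(0) = (-1/2 + 3*sqrt(2)/2) - (1/2) = -1 + 3*sqrt(2)/2.

-1 + 3*sqrt(2)/2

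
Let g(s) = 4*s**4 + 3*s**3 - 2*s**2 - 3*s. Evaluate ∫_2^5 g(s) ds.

By the power rule, an antiderivative is F(s) = 4*s**5/5 + 3*s**4/4 - 2*s**3/3 - 3*s**2/2.
Then F(5) - F(2) = (34175/12) - (394/15) = 56433/20.

56433/20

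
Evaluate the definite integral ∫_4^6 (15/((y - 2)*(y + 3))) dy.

-6*log(3) + 3*log(2) + 3*log(7)

Factor the denominator: y**2 + y - 6 = (y + 3)(y - 2).
Partial fractions: 15/((y - 2)*(y + 3)) = -3/(y + 3) + 3/(y - 2).
An antiderivative is F(y) = 3*log(y - 2) - 3*log(y + 3).
Then F(6) - F(4) = (-6*log(3) + 6*log(2)) - (-3*log(7) + 3*log(2)) = -6*log(3) + 3*log(2) + 3*log(7).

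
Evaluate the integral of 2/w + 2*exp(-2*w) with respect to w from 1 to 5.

-exp(-10) + exp(-2) + 2*log(5)

An antiderivative is F(w) = 2*log(w) - exp(-2*w).
Then F(5) - F(1) = (-exp(-10) + 2*log(5)) - (-exp(-2)) = -exp(-10) + exp(-2) + 2*log(5).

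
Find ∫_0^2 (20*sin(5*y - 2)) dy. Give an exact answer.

Let u = 5*y - 2, so du = 5 dy. When y = 0, u = -2; when y = 2, u = 8.
The integral becomes 4·∫ sin(u) du from -2 to 8, with antiderivative -4*cos(u).
Back in y: F(y) = -4*cos(5*y - 2).
Then F(2) - F(0) = (-4*cos(8)) - (-4*cos(2)) = 4*cos(2) - 4*cos(8).

4*cos(2) - 4*cos(8)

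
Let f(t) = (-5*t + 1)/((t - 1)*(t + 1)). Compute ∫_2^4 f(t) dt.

-3*log(5) + log(3)

Factor the denominator: t**2 - 1 = (t + 1)(t - 1).
Partial fractions: (-5*t + 1)/((t - 1)*(t + 1)) = -3/(t + 1) - 2/(t - 1).
An antiderivative is F(t) = -2*log(t - 1) - 3*log(t + 1).
Then F(4) - F(2) = (-3*log(5) - 2*log(3)) - (-log(27)) = -3*log(5) + log(3).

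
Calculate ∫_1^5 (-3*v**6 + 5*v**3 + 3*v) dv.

-228660/7

By the power rule, an antiderivative is F(v) = -3*v**7/7 + 5*v**4/4 + 3*v**2/2.
Then F(5) - F(1) = (-914575/28) - (65/28) = -228660/7.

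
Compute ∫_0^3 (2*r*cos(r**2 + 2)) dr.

Let u = r**2 + 2, so du = 2*r dr. When r = 0, u = 2; when r = 3, u = 11.
The integral becomes ∫ cos(u) du from 2 to 11, with antiderivative sin(u).
Back in r: F(r) = sin(r**2 + 2).
Then F(3) - F(0) = (sin(11)) - (sin(2)) = sin(11) - sin(2).

sin(11) - sin(2)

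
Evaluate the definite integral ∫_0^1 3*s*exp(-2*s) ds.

Integrate by parts once (u = s, dv = 3*exp(-2*s) ds).
An antiderivative is F(s) = (-6*s - 3)*exp(-2*s)/4.
Then F(1) - F(0) = (-9*exp(-2)/4) - (-3/4) = 3/4 - 9*exp(-2)/4.

3/4 - 9*exp(-2)/4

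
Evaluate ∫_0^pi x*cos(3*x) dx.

-2/9

Integrate by parts once (u = x, dv = cos(3*x) dx).
An antiderivative is F(x) = x*sin(3*x)/3 + cos(3*x)/9.
Then F(pi) - F(0) = (-1/9) - (1/9) = -2/9.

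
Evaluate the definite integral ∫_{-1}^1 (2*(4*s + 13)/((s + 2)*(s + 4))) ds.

Factor the denominator: s**2 + 6*s + 8 = (s + 4)(s + 2).
Partial fractions: 2*(4*s + 13)/((s + 2)*(s + 4)) = 3/(s + 4) + 5/(s + 2).
An antiderivative is F(s) = 5*log(s + 2) + 3*log(s + 4).
Then F(1) - F(-1) = (3*log(5) + 5*log(3)) - (log(27)) = 2*log(3) + 3*log(5).

2*log(3) + 3*log(5)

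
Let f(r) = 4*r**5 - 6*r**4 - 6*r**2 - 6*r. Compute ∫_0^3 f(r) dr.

567/5

By the power rule, an antiderivative is F(r) = 2*r**6/3 - 6*r**5/5 - 2*r**3 - 3*r**2.
Then F(3) - F(0) = (567/5) - (0) = 567/5.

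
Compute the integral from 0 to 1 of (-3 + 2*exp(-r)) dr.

-1 - 2*exp(-1)

An antiderivative is F(r) = -3*r - 2*exp(-r).
Then F(1) - F(0) = (-3 - 2*exp(-1)) - (-2) = -1 - 2*exp(-1).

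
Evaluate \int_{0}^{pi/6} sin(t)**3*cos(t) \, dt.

1/64

Let u = sin(t), so du = cos(t) dt. When t = 0, u = 0; when t = pi/6, u = 1/2.
The integral becomes ∫ u**3 du from 0 to 1/2, with antiderivative u**4/4.
Back in t: F(t) = sin(t)**4/4.
Then F(pi/6) - F(0) = (1/64) - (0) = 1/64.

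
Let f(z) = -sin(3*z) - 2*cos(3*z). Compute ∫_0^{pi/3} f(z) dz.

-2/3

An antiderivative is F(z) = -2*sin(3*z)/3 + cos(3*z)/3.
Then F(pi/3) - F(0) = (-1/3) - (1/3) = -2/3.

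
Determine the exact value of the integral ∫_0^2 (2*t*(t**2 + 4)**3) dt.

Let u = t**2 + 4, so du = 2*t dt. When t = 0, u = 4; when t = 2, u = 8.
The integral becomes ∫ u**3 du from 4 to 8, with antiderivative u**4/4.
Back in t: F(t) = (t**2 + 4)**4/4.
Then F(2) - F(0) = (1024) - (64) = 960.

960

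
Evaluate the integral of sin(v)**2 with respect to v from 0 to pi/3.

Use the identity sin^2(v) = (1 - cos(2*v))/2.
An antiderivative is F(v) = v/2 - sin(2*v)/4.
Then F(pi/3) - F(0) = (-sqrt(3)/8 + pi/6) - (0) = -sqrt(3)/8 + pi/6.

-sqrt(3)/8 + pi/6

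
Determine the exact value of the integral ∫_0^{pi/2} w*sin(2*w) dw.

pi/4

Integrate by parts once (u = w, dv = sin(2*w) dw).
An antiderivative is F(w) = -w*cos(2*w)/2 + sin(2*w)/4.
Then F(pi/2) - F(0) = (pi/4) - (0) = pi/4.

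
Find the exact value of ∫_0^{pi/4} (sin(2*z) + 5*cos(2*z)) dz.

3

An antiderivative is F(z) = 5*sin(2*z)/2 - cos(2*z)/2.
Then F(pi/4) - F(0) = (5/2) - (-1/2) = 3.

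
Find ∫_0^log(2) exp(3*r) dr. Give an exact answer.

7/3

Let u = exp(r), so du = exp(r) dr. When r = 0, u = 1; when r = log(2), u = 2.
The integral becomes ∫ u**2 du from 1 to 2, with antiderivative u**3/3.
Back in r: F(r) = exp(3*r)/3.
Then F(log(2)) - F(0) = (8/3) - (1/3) = 7/3.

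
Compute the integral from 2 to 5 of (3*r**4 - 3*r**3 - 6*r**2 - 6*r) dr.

By the power rule, an antiderivative is F(r) = 3*r**5/5 - 3*r**4/4 - 2*r**3 - 3*r**2.
Then F(5) - F(2) = (4325/4) - (-104/5) = 22041/20.

22041/20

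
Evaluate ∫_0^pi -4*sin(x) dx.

-8

An antiderivative is F(x) = 4*cos(x).
Then F(pi) - F(0) = (-4) - (4) = -8.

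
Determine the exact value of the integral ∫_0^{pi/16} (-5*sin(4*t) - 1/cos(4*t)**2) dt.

-3/2 + 5*sqrt(2)/8

An antiderivative is F(t) = 5*cos(4*t)/4 - tan(4*t)/4.
Then F(pi/16) - F(0) = (-1/4 + 5*sqrt(2)/8) - (5/4) = -3/2 + 5*sqrt(2)/8.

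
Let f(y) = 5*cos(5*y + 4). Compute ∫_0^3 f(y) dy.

sin(19) - sin(4)

Let u = 5*y + 4, so du = 5 dy. When y = 0, u = 4; when y = 3, u = 19.
The integral becomes ∫ cos(u) du from 4 to 19, with antiderivative sin(u).
Back in y: F(y) = sin(5*y + 4).
Then F(3) - F(0) = (sin(19)) - (sin(4)) = sin(19) - sin(4).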